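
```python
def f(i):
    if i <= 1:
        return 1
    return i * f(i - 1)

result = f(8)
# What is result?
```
Call trace:
f(i=8)
  f(i=7)
    f(i=6)
      f(i=5)
        f(i=4)
          f(i=3)
            f(i=2)
              f(i=1)
              -> return 1
            -> return 2
          -> return 6
        -> return 24
      -> return 120
    -> return 720
  -> return 5040
-> return 40320

Final answer: 40320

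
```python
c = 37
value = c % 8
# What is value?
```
Trace:
  c=37
  c=37, value=5

Final answer: 5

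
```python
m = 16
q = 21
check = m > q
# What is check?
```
Trace:
  m=16
  m=16, q=21
  m=16, q=21, check=False

Final answer: False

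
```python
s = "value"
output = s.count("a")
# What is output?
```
Trace:
  s='value'
  s='value', output=1

Final answer: 1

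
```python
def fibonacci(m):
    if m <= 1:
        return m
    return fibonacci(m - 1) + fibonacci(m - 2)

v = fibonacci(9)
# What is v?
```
Call trace (a repeated sub-call is expanded the first time; later identical calls just restate its return value):
fibonacci(m=9)
  fibonacci(m=8)
    fibonacci(m=7)
      fibonacci(m=6)
        fibonacci(m=5)
          fibonacci(m=4)
            fibonacci(m=3)
              fibonacci(m=2)
                fibonacci(m=1)
                -> return 1
                fibonacci(m=0)
                -> return 0
              -> return 1
              fibonacci(m=1)
              -> return 1
            -> return 2
            fibonacci(m=2) -> return 1  (same call as traced above)
          -> return 3
          fibonacci(m=3) -> return 2  (same call as traced above)
        -> return 5
        fibonacci(m=4) -> return 3  (same call as traced above)
      -> return 8
      fibonacci(m=5) -> return 5  (same call as traced above)
    -> return 13
    fibonacci(m=6) -> return 8  (same call as traced above)
  -> return 21
  fibonacci(m=7) -> return 13  (same call as traced above)
-> return 34

Final answer: 34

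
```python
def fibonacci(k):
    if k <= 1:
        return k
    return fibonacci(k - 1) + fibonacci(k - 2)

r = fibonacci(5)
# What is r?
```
Call trace (a repeated sub-call is expanded the first time; later identical calls just restate its return value):
fibonacci(k=5)
  fibonacci(k=4)
    fibonacci(k=3)
      fibonacci(k=2)
        fibonacci(k=1)
        -> return 1
        fibonacci(k=0)
        -> return 0
      -> return 1
      fibonacci(k=1)
      -> return 1
    -> return 2
    fibonacci(k=2) -> return 1  (same call as traced above)
  -> return 3
  fibonacci(k=3) -> return 2  (same call as traced above)
-> return 5

Final answer: 5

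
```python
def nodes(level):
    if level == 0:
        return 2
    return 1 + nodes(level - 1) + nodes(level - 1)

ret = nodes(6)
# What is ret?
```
Call trace (a repeated sub-call is expanded the first time; later identical calls just restate its return value):
nodes(level=6)
  nodes(level=5)
    nodes(level=4)
      nodes(level=3)
        nodes(level=2)
          nodes(level=1)
            nodes(level=0)
            -> return 2
            nodes(level=0)
            -> return 2
          -> return 5
          nodes(level=1) -> return 5  (same call as traced above)
        -> return 11
        nodes(level=2) -> return 11  (same call as traced above)
      -> return 23
      nodes(level=3) -> return 23  (same call as traced above)
    -> return 47
    nodes(level=4) -> return 47  (same call as traced above)
  -> return 95
  nodes(level=5) -> return 95  (same call as traced above)
-> return 191

Final answer: 191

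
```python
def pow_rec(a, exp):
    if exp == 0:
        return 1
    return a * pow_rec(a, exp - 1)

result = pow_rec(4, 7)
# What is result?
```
Call trace:
pow_rec(a=4, exp=7)
  pow_rec(a=4, exp=6)
    pow_rec(a=4, exp=5)
      pow_rec(a=4, exp=4)
        pow_rec(a=4, exp=3)
          pow_rec(a=4, exp=2)
            pow_rec(a=4, exp=1)
              pow_rec(a=4, exp=0)
              -> return 1
            -> return 4
          -> return 16
        -> return 64
      -> return 256
    -> return 1024
  -> return 4096
-> return 16384

Final answer: 16384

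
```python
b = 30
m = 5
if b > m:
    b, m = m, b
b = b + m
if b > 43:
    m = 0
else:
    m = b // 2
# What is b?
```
Trace:
  b=30
  b=30, m=5
  b=5, m=30
  b=35, m=30
  b=35, m=17

Final answer: 35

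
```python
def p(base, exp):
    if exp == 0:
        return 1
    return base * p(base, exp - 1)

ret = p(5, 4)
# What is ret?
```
Call trace:
p(base=5, exp=4)
  p(base=5, exp=3)
    p(base=5, exp=2)
      p(base=5, exp=1)
        p(base=5, exp=0)
        -> return 1
      -> return 5
    -> return 25
  -> return 125
-> return 625

Final answer: 625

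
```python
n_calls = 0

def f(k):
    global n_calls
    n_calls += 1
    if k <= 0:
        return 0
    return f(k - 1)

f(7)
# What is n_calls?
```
Call trace:
f(k=7)
  f(k=6)
    f(k=5)
      f(k=4)
        f(k=3)
          f(k=2)
            f(k=1)
              f(k=0)
              -> return 0
            -> return 0
          -> return 0
        -> return 0
      -> return 0
    -> return 0
  -> return 0
-> return 0

n_calls is incremented once per call. f is entered once for each k = 7, 6, 5, 4, 3, 2, 1, 0 (the k <= 0 call returns without recursing), i.e. 7 + 1 calls.
n_calls = 8

Final answer: 8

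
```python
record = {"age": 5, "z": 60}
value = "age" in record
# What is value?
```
Trace:
  record={'age': 5, 'z': 60}
  record={'age': 5, 'z': 60}, value=True

Final answer: True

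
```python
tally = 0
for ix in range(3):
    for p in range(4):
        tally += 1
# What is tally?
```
Trace:
  tally=0
  tally=1, ix=0, p=0
  tally=2, ix=0, p=1
  tally=3, ix=0, p=2
  tally=4, ix=0, p=3
  tally=5, ix=1, p=0
  tally=6, ix=1, p=1
  tally=7, ix=1, p=2
  tally=8, ix=1, p=3
  tally=9, ix=2, p=0
  tally=10, ix=2, p=1
  tally=11, ix=2, p=2
  tally=12, ix=2, p=3

Final answer: 12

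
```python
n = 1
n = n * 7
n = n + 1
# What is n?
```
Trace:
  n=1
  n=7
  n=8

Final answer: 8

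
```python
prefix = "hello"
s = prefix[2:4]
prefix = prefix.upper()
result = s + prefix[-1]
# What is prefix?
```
Trace:
  prefix='hello'
  prefix='hello', s='ll'
  prefix='HELLO', s='ll'
  prefix='HELLO', s='ll', result='llO'

Final answer: 'HELLO'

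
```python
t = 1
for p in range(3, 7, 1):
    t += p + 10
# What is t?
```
Trace:
  t=1
  t=14, p=3
  t=28, p=4
  t=43, p=5
  t=59, p=6

Final answer: 59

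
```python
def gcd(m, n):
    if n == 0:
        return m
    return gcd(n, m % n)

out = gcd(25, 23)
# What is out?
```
Call trace:
gcd(m=25, n=23)
  gcd(m=23, n=2)
    gcd(m=2, n=1)
      gcd(m=1, n=0)
      -> return 1
    -> return 1
  -> return 1
-> return 1

Final answer: 1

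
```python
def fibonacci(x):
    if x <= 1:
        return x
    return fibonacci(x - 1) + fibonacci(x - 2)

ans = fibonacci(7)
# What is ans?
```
Call trace (a repeated sub-call is expanded the first time; later identical calls just restate its return value):
fibonacci(x=7)
  fibonacci(x=6)
    fibonacci(x=5)
      fibonacci(x=4)
        fibonacci(x=3)
          fibonacci(x=2)
            fibonacci(x=1)
            -> return 1
            fibonacci(x=0)
            -> return 0
          -> return 1
          fibonacci(x=1)
          -> return 1
        -> return 2
        fibonacci(x=2) -> return 1  (same call as traced above)
      -> return 3
      fibonacci(x=3) -> return 2  (same call as traced above)
    -> return 5
    fibonacci(x=4) -> return 3  (same call as traced above)
  -> return 8
  fibonacci(x=5) -> return 5  (same call as traced above)
-> return 13

Final answer: 13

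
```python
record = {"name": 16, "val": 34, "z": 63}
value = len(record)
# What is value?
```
Trace:
  record={'name': 16, 'val': 34, 'z': 63}
  record={'name': 16, 'val': 34, 'z': 63}, value=3

Final answer: 3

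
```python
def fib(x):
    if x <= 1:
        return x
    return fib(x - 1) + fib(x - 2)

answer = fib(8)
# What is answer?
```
Call trace (a repeated sub-call is expanded the first time; later identical calls just restate its return value):
fib(x=8)
  fib(x=7)
    fib(x=6)
      fib(x=5)
        fib(x=4)
          fib(x=3)
            fib(x=2)
              fib(x=1)
              -> return 1
              fib(x=0)
              -> return 0
            -> return 1
            fib(x=1)
            -> return 1
          -> return 2
          fib(x=2) -> return 1  (same call as traced above)
        -> return 3
        fib(x=3) -> return 2  (same call as traced above)
      -> return 5
      fib(x=4) -> return 3  (same call as traced above)
    -> return 8
    fib(x=5) -> return 5  (same call as traced above)
  -> return 13
  fib(x=6) -> return 8  (same call as traced above)
-> return 21

Final answer: 21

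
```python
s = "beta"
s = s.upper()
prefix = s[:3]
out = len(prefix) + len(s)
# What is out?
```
Trace:
  s='beta'
  s='BETA'
  s='BETA', prefix='BET'
  s='BETA', prefix='BET', out=7

Final answer: 7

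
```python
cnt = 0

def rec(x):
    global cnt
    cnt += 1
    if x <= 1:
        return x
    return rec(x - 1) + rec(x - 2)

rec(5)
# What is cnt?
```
Call trace (a repeated sub-call is expanded the first time; later identical calls just restate its return value):
rec(x=5)
  rec(x=4)
    rec(x=3)
      rec(x=2)
        rec(x=1)
        -> return 1
        rec(x=0)
        -> return 0
      -> return 1
      rec(x=1)
      -> return 1
    -> return 2
    rec(x=2) -> return 1  (same call as traced above)
  -> return 3
  rec(x=3) -> return 2  (same call as traced above)
-> return 5

cnt is incremented once per call, so count the calls in each subtree. Let C(x) = number of calls made by rec(x).
C(0) = C(1) = 1 (base case, no recursion); C(x) = 1 + C(x - 1) + C(x - 2) otherwise.
C(2) = 1 + C(1) + C(0) = 1 + 1 + 1 = 3
C(3) = 1 + C(2) + C(1) = 1 + 3 + 1 = 5
C(4) = 1 + C(3) + C(2) = 1 + 5 + 3 = 9
C(5) = 1 + C(4) + C(3) = 1 + 9 + 5 = 15
cnt = C(5) = 15

Final answer: 15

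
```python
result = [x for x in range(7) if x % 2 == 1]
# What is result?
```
Trace:
  x=0
  x=1
  x=2
  x=3
  x=4
  x=5
  x=6
  result=[1, 3, 5]

Final answer: [1, 3, 5]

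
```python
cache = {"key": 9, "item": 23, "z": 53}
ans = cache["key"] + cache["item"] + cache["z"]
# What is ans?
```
Trace:
  cache={'key': 9, 'item': 23, 'z': 53}
  cache={'key': 9, 'item': 23, 'z': 53}, ans=85

Final answer: 85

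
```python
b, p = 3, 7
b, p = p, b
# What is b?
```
Trace:
  b=3, p=7
  b=7, p=3

Final answer: 7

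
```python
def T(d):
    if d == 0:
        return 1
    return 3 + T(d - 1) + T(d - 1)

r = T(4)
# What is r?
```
Call trace (a repeated sub-call is expanded the first time; later identical calls just restate its return value):
T(d=4)
  T(d=3)
    T(d=2)
      T(d=1)
        T(d=0)
        -> return 1
        T(d=0)
        -> return 1
      -> return 5
      T(d=1) -> return 5  (same call as traced above)
    -> return 13
    T(d=2) -> return 13  (same call as traced above)
  -> return 29
  T(d=3) -> return 29  (same call as traced above)
-> return 61

Final answer: 61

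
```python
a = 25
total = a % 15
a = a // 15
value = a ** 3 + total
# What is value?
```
Trace:
  a=25
  a=25, total=10
  a=1, total=10
  a=1, total=10, value=11

Final answer: 11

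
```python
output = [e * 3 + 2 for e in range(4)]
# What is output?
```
Trace:
  e=0
  e=1
  e=2
  e=3
  output=[2, 5, 8, 11]

Final answer: [2, 5, 8, 11]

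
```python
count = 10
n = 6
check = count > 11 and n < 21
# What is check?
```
Trace:
  count=10
  count=10, n=6
  count=10, n=6, check=False

Final answer: False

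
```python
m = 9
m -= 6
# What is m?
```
Trace:
  m=9
  m=3

Final answer: 3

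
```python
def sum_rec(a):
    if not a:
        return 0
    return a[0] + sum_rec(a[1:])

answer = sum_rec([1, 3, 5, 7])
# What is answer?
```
Call trace:
sum_rec(a=[1, 3, 5, 7])
  sum_rec(a=[3, 5, 7])
    sum_rec(a=[5, 7])
      sum_rec(a=[7])
        sum_rec(a=[])
        -> return 0
      -> return 7
    -> return 12
  -> return 15
-> return 16

Final answer: 16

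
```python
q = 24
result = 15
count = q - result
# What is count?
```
Trace:
  q=24
  q=24, result=15
  q=24, result=15, count=9

Final answer: 9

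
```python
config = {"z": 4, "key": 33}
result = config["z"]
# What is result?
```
Trace:
  config={'z': 4, 'key': 33}
  config={'z': 4, 'key': 33}, result=4

Final answer: 4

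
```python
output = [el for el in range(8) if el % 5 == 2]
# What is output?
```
Trace:
  el=0
  el=1
  el=2
  el=3
  el=4
  el=5
  el=6
  el=7
  output=[2, 7]

Final answer: [2, 7]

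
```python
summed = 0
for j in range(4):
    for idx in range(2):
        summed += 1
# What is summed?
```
Trace:
  summed=0
  summed=1, j=0, idx=0
  summed=2, j=0, idx=1
  summed=3, j=1, idx=0
  summed=4, j=1, idx=1
  summed=5, j=2, idx=0
  summed=6, j=2, idx=1
  summed=7, j=3, idx=0
  summed=8, j=3, idx=1

Final answer: 8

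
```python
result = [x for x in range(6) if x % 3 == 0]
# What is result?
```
Trace:
  x=0
  x=1
  x=2
  x=3
  x=4
  x=5
  result=[0, 3]

Final answer: [0, 3]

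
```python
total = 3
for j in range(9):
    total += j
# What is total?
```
Trace:
  total=3
  total=3, j=0
  total=4, j=1
  total=6, j=2
  total=9, j=3
  total=13, j=4
  total=18, j=5
  total=24, j=6
  total=31, j=7
  total=39, j=8

Final answer: 39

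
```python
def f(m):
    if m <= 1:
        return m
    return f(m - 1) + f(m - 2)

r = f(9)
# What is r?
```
Call trace (a repeated sub-call is expanded the first time; later identical calls just restate its return value):
f(m=9)
  f(m=8)
    f(m=7)
      f(m=6)
        f(m=5)
          f(m=4)
            f(m=3)
              f(m=2)
                f(m=1)
                -> return 1
                f(m=0)
                -> return 0
              -> return 1
              f(m=1)
              -> return 1
            -> return 2
            f(m=2) -> return 1  (same call as traced above)
          -> return 3
          f(m=3) -> return 2  (same call as traced above)
        -> return 5
        f(m=4) -> return 3  (same call as traced above)
      -> return 8
      f(m=5) -> return 5  (same call as traced above)
    -> return 13
    f(m=6) -> return 8  (same call as traced above)
  -> return 21
  f(m=7) -> return 13  (same call as traced above)
-> return 34

Final answer: 34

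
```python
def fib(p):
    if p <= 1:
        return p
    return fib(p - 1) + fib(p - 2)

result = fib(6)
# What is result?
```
Call trace (a repeated sub-call is expanded the first time; later identical calls just restate its return value):
fib(p=6)
  fib(p=5)
    fib(p=4)
      fib(p=3)
        fib(p=2)
          fib(p=1)
          -> return 1
          fib(p=0)
          -> return 0
        -> return 1
        fib(p=1)
        -> return 1
      -> return 2
      fib(p=2) -> return 1  (same call as traced above)
    -> return 3
    fib(p=3) -> return 2  (same call as traced above)
  -> return 5
  fib(p=4) -> return 3  (same call as traced above)
-> return 8

Final answer: 8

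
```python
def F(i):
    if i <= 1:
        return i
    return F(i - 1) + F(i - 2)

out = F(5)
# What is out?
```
Call trace (a repeated sub-call is expanded the first time; later identical calls just restate its return value):
F(i=5)
  F(i=4)
    F(i=3)
      F(i=2)
        F(i=1)
        -> return 1
        F(i=0)
        -> return 0
      -> return 1
      F(i=1)
      -> return 1
    -> return 2
    F(i=2) -> return 1  (same call as traced above)
  -> return 3
  F(i=3) -> return 2  (same call as traced above)
-> return 5

Final answer: 5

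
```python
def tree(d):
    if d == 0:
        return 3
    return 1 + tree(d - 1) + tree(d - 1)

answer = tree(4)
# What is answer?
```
Call trace (a repeated sub-call is expanded the first time; later identical calls just restate its return value):
tree(d=4)
  tree(d=3)
    tree(d=2)
      tree(d=1)
        tree(d=0)
        -> return 3
        tree(d=0)
        -> return 3
      -> return 7
      tree(d=1) -> return 7  (same call as traced above)
    -> return 15
    tree(d=2) -> return 15  (same call as traced above)
  -> return 31
  tree(d=3) -> return 31  (same call as traced above)
-> return 63

Final answer: 63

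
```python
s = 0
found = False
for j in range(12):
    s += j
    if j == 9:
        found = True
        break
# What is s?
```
Trace:
  s=0
  s=0, found=False
  s=0, found=False, j=0
  s=1, found=False, j=1
  s=3, found=False, j=2
  s=6, found=False, j=3
  s=10, found=False, j=4
  s=15, found=False, j=5
  s=21, found=False, j=6
  s=28, found=False, j=7
  s=36, found=False, j=8
  s=45, found=True, j=9

Final answer: 45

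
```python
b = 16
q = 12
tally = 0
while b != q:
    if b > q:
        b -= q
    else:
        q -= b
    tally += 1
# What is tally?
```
Trace:
  b=16
  b=16, q=12
  b=16, q=12, tally=0
  b=4, q=12, tally=1
  b=4, q=8, tally=2
  b=4, q=4, tally=3

Final answer: 3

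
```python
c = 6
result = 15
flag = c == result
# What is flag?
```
Trace:
  c=6
  c=6, result=15
  c=6, result=15, flag=False

Final answer: False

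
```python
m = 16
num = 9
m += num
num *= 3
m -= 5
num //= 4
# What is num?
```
Trace:
  m=16
  m=16, num=9
  m=25, num=9
  m=25, num=27
  m=20, num=27
  m=20, num=6

Final answer: 6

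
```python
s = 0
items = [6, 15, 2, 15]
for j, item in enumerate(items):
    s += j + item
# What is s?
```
Trace:
  s=0
  s=6, j=0, item=6
  s=22, j=1, item=15
  s=26, j=2, item=2
  s=44, j=3, item=15

Final answer: 44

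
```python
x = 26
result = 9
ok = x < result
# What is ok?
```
Trace:
  x=26
  x=26, result=9
  x=26, result=9, ok=False

Final answer: False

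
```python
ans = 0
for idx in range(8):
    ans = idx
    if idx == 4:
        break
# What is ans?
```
Trace:
  ans=0
  ans=0, idx=0
  ans=1, idx=1
  ans=2, idx=2
  ans=3, idx=3
  ans=4, idx=4

Final answer: 4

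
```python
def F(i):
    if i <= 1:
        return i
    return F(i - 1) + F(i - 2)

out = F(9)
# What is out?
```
Call trace (a repeated sub-call is expanded the first time; later identical calls just restate its return value):
F(i=9)
  F(i=8)
    F(i=7)
      F(i=6)
        F(i=5)
          F(i=4)
            F(i=3)
              F(i=2)
                F(i=1)
                -> return 1
                F(i=0)
                -> return 0
              -> return 1
              F(i=1)
              -> return 1
            -> return 2
            F(i=2) -> return 1  (same call as traced above)
          -> return 3
          F(i=3) -> return 2  (same call as traced above)
        -> return 5
        F(i=4) -> return 3  (same call as traced above)
      -> return 8
      F(i=5) -> return 5  (same call as traced above)
    -> return 13
    F(i=6) -> return 8  (same call as traced above)
  -> return 21
  F(i=7) -> return 13  (same call as traced above)
-> return 34

Final answer: 34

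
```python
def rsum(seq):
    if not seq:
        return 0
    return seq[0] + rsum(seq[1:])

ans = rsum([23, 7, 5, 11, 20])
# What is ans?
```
Call trace:
rsum(seq=[23, 7, 5, 11, 20])
  rsum(seq=[7, 5, 11, 20])
    rsum(seq=[5, 11, 20])
      rsum(seq=[11, 20])
        rsum(seq=[20])
          rsum(seq=[])
          -> return 0
        -> return 20
      -> return 31
    -> return 36
  -> return 43
-> return 66

Final answer: 66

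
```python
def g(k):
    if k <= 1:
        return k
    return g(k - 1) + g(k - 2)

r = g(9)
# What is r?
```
Call trace (a repeated sub-call is expanded the first time; later identical calls just restate its return value):
g(k=9)
  g(k=8)
    g(k=7)
      g(k=6)
        g(k=5)
          g(k=4)
            g(k=3)
              g(k=2)
                g(k=1)
                -> return 1
                g(k=0)
                -> return 0
              -> return 1
              g(k=1)
              -> return 1
            -> return 2
            g(k=2) -> return 1  (same call as traced above)
          -> return 3
          g(k=3) -> return 2  (same call as traced above)
        -> return 5
        g(k=4) -> return 3  (same call as traced above)
      -> return 8
      g(k=5) -> return 5  (same call as traced above)
    -> return 13
    g(k=6) -> return 8  (same call as traced above)
  -> return 21
  g(k=7) -> return 13  (same call as traced above)
-> return 34

Final answer: 34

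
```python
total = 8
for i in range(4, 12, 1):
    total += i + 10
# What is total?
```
Trace:
  total=8
  total=22, i=4
  total=37, i=5
  total=53, i=6
  total=70, i=7
  total=88, i=8
  total=107, i=9
  total=127, i=10
  total=148, i=11

Final answer: 148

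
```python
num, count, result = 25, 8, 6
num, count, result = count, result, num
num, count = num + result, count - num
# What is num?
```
Trace:
  num=25, count=8, result=6
  num=8, count=6, result=25
  num=33, count=-2, result=25

Final answer: 33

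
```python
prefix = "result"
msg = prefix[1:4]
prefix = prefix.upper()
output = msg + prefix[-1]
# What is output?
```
Trace:
  prefix='result'
  prefix='result', msg='esu'
  prefix='RESULT', msg='esu'
  prefix='RESULT', msg='esu', output='esuT'

Final answer: 'esuT'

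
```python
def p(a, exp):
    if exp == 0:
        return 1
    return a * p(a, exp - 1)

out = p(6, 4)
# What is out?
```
Call trace:
p(a=6, exp=4)
  p(a=6, exp=3)
    p(a=6, exp=2)
      p(a=6, exp=1)
        p(a=6, exp=0)
        -> return 1
      -> return 6
    -> return 36
  -> return 216
-> return 1296

Final answer: 1296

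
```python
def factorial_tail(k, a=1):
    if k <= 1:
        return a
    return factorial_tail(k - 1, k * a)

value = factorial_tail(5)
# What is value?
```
Call trace:
factorial_tail(k=5, a=1)
  factorial_tail(k=4, a=5)
    factorial_tail(k=3, a=20)
      factorial_tail(k=2, a=60)
        factorial_tail(k=1, a=120)
        -> return 120
      -> return 120
    -> return 120
  -> return 120
-> return 120

Final answer: 120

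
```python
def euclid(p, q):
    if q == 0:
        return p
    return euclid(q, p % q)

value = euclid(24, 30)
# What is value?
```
Call trace:
euclid(p=24, q=30)
  euclid(p=30, q=24)
    euclid(p=24, q=6)
      euclid(p=6, q=0)
      -> return 6
    -> return 6
  -> return 6
-> return 6

Final answer: 6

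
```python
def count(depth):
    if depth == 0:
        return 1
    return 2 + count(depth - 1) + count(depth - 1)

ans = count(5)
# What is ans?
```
Call trace (a repeated sub-call is expanded the first time; later identical calls just restate its return value):
count(depth=5)
  count(depth=4)
    count(depth=3)
      count(depth=2)
        count(depth=1)
          count(depth=0)
          -> return 1
          count(depth=0)
          -> return 1
        -> return 4
        count(depth=1) -> return 4  (same call as traced above)
      -> return 10
      count(depth=2) -> return 10  (same call as traced above)
    -> return 22
    count(depth=3) -> return 22  (same call as traced above)
  -> return 46
  count(depth=4) -> return 46  (same call as traced above)
-> return 94

Final answer: 94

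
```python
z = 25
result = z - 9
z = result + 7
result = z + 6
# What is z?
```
Trace:
  z=25
  z=25, result=16
  z=23, result=16
  z=23, result=29

Final answer: 23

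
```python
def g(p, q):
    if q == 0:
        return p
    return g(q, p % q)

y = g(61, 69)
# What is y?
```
Call trace:
g(p=61, q=69)
  g(p=69, q=61)
    g(p=61, q=8)
      g(p=8, q=5)
        g(p=5, q=3)
          g(p=3, q=2)
            g(p=2, q=1)
              g(p=1, q=0)
              -> return 1
            -> return 1
          -> return 1
        -> return 1
      -> return 1
    -> return 1
  -> return 1
-> return 1

Final answer: 1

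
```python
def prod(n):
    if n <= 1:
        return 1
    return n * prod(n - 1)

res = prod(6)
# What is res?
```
Call trace:
prod(n=6)
  prod(n=5)
    prod(n=4)
      prod(n=3)
        prod(n=2)
          prod(n=1)
          -> return 1
        -> return 2
      -> return 6
    -> return 24
  -> return 120
-> return 720

Final answer: 720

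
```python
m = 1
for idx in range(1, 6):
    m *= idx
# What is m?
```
Trace:
  m=1
  m=1, idx=1
  m=2, idx=2
  m=6, idx=3
  m=24, idx=4
  m=120, idx=5

Final answer: 120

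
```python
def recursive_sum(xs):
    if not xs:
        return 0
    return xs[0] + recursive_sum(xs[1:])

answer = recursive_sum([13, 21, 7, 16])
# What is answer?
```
Call trace:
recursive_sum(xs=[13, 21, 7, 16])
  recursive_sum(xs=[21, 7, 16])
    recursive_sum(xs=[7, 16])
      recursive_sum(xs=[16])
        recursive_sum(xs=[])
        -> return 0
      -> return 16
    -> return 23
  -> return 44
-> return 57

Final answer: 57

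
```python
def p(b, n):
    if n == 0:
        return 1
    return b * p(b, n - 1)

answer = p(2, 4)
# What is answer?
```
Call trace:
p(b=2, n=4)
  p(b=2, n=3)
    p(b=2, n=2)
      p(b=2, n=1)
        p(b=2, n=0)
        -> return 1
      -> return 2
    -> return 4
  -> return 8
-> return 16

Final answer: 16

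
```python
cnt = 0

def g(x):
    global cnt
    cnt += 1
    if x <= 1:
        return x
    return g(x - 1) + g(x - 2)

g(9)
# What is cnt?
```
Call trace (a repeated sub-call is expanded the first time; later identical calls just restate its return value):
g(x=9)
  g(x=8)
    g(x=7)
      g(x=6)
        g(x=5)
          g(x=4)
            g(x=3)
              g(x=2)
                g(x=1)
                -> return 1
                g(x=0)
                -> return 0
              -> return 1
              g(x=1)
              -> return 1
            -> return 2
            g(x=2) -> return 1  (same call as traced above)
          -> return 3
          g(x=3) -> return 2  (same call as traced above)
        -> return 5
        g(x=4) -> return 3  (same call as traced above)
      -> return 8
      g(x=5) -> return 5  (same call as traced above)
    -> return 13
    g(x=6) -> return 8  (same call as traced above)
  -> return 21
  g(x=7) -> return 13  (same call as traced above)
-> return 34

cnt is incremented once per call, so count the calls in each subtree. Let C(x) = number of calls made by g(x).
C(0) = C(1) = 1 (base case, no recursion); C(x) = 1 + C(x - 1) + C(x - 2) otherwise.
C(2) = 1 + C(1) + C(0) = 1 + 1 + 1 = 3
C(3) = 1 + C(2) + C(1) = 1 + 3 + 1 = 5
C(4) = 1 + C(3) + C(2) = 1 + 5 + 3 = 9
C(5) = 1 + C(4) + C(3) = 1 + 9 + 5 = 15
C(6) = 1 + C(5) + C(4) = 1 + 15 + 9 = 25
C(7) = 1 + C(6) + C(5) = 1 + 25 + 15 = 41
C(8) = 1 + C(7) + C(6) = 1 + 41 + 25 = 67
C(9) = 1 + C(8) + C(7) = 1 + 67 + 41 = 109
cnt = C(9) = 109

Final answer: 109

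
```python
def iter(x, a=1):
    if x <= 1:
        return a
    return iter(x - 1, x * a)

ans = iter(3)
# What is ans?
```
Call trace:
iter(x=3, a=1)
  iter(x=2, a=3)
    iter(x=1, a=6)
    -> return 6
  -> return 6
-> return 6

Final answer: 6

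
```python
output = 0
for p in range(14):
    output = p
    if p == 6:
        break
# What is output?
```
Trace:
  output=0
  output=0, p=0
  output=1, p=1
  output=2, p=2
  output=3, p=3
  output=4, p=4
  output=5, p=5
  output=6, p=6

Final answer: 6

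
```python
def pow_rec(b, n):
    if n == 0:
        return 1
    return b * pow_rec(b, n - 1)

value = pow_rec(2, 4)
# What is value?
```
Call trace:
pow_rec(b=2, n=4)
  pow_rec(b=2, n=3)
    pow_rec(b=2, n=2)
      pow_rec(b=2, n=1)
        pow_rec(b=2, n=0)
        -> return 1
      -> return 2
    -> return 4
  -> return 8
-> return 16

Final answer: 16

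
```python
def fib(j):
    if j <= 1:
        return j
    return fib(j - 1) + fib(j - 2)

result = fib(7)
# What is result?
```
Call trace (a repeated sub-call is expanded the first time; later identical calls just restate its return value):
fib(j=7)
  fib(j=6)
    fib(j=5)
      fib(j=4)
        fib(j=3)
          fib(j=2)
            fib(j=1)
            -> return 1
            fib(j=0)
            -> return 0
          -> return 1
          fib(j=1)
          -> return 1
        -> return 2
        fib(j=2) -> return 1  (same call as traced above)
      -> return 3
      fib(j=3) -> return 2  (same call as traced above)
    -> return 5
    fib(j=4) -> return 3  (same call as traced above)
  -> return 8
  fib(j=5) -> return 5  (same call as traced above)
-> return 13

Final answer: 13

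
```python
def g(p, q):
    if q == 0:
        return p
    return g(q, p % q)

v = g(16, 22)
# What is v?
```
Call trace:
g(p=16, q=22)
  g(p=22, q=16)
    g(p=16, q=6)
      g(p=6, q=4)
        g(p=4, q=2)
          g(p=2, q=0)
          -> return 2
        -> return 2
      -> return 2
    -> return 2
  -> return 2
-> return 2

Final answer: 2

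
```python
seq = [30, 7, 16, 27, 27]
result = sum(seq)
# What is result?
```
Trace:
  seq=[30, 7, 16, 27, 27]
  seq=[30, 7, 16, 27, 27], result=107

Final answer: 107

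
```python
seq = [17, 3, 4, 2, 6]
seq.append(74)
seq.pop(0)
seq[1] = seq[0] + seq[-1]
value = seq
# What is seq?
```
Trace:
  seq=[17, 3, 4, 2, 6]
  seq=[17, 3, 4, 2, 6, 74]
  seq=[3, 4, 2, 6, 74]
  seq=[3, 77, 2, 6, 74]
  seq=[3, 77, 2, 6, 74], value=[3, 77, 2, 6, 74]

Final answer: [3, 77, 2, 6, 74]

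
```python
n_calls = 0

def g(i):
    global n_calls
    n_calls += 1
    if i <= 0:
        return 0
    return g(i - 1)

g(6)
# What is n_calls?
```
Call trace:
g(i=6)
  g(i=5)
    g(i=4)
      g(i=3)
        g(i=2)
          g(i=1)
            g(i=0)
            -> return 0
          -> return 0
        -> return 0
      -> return 0
    -> return 0
  -> return 0
-> return 0

n_calls is incremented once per call. g is entered once for each i = 6, 5, 4, 3, 2, 1, 0 (the i <= 0 call returns without recursing), i.e. 6 + 1 calls.
n_calls = 7

Final answer: 7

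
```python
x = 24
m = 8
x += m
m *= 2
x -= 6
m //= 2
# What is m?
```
Trace:
  x=24
  x=24, m=8
  x=32, m=8
  x=32, m=16
  x=26, m=16
  x=26, m=8

Final answer: 8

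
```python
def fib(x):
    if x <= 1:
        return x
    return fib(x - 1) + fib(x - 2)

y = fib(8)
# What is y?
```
Call trace (a repeated sub-call is expanded the first time; later identical calls just restate its return value):
fib(x=8)
  fib(x=7)
    fib(x=6)
      fib(x=5)
        fib(x=4)
          fib(x=3)
            fib(x=2)
              fib(x=1)
              -> return 1
              fib(x=0)
              -> return 0
            -> return 1
            fib(x=1)
            -> return 1
          -> return 2
          fib(x=2) -> return 1  (same call as traced above)
        -> return 3
        fib(x=3) -> return 2  (same call as traced above)
      -> return 5
      fib(x=4) -> return 3  (same call as traced above)
    -> return 8
    fib(x=5) -> return 5  (same call as traced above)
  -> return 13
  fib(x=6) -> return 8  (same call as traced above)
-> return 21

Final answer: 21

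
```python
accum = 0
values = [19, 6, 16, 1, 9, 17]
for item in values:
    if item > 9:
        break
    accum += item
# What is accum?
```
Trace:
  accum=0
  accum=0, item=19

Final answer: 0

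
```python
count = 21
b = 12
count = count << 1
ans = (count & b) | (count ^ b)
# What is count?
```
Trace:
  count=21
  count=21, b=12
  count=42, b=12
  count=42, b=12, ans=46

Final answer: 42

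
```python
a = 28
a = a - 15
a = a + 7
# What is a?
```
Trace:
  a=28
  a=13
  a=20

Final answer: 20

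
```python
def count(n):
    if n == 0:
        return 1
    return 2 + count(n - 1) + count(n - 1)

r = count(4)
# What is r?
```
Call trace (a repeated sub-call is expanded the first time; later identical calls just restate its return value):
count(n=4)
  count(n=3)
    count(n=2)
      count(n=1)
        count(n=0)
        -> return 1
        count(n=0)
        -> return 1
      -> return 4
      count(n=1) -> return 4  (same call as traced above)
    -> return 10
    count(n=2) -> return 10  (same call as traced above)
  -> return 22
  count(n=3) -> return 22  (same call as traced above)
-> return 46

Final answer: 46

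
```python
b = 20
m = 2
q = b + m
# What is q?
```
Trace:
  b=20
  b=20, m=2
  b=20, m=2, q=22

Final answer: 22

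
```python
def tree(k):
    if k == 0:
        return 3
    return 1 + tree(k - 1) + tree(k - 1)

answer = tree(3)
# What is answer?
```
Call trace (a repeated sub-call is expanded the first time; later identical calls just restate its return value):
tree(k=3)
  tree(k=2)
    tree(k=1)
      tree(k=0)
      -> return 3
      tree(k=0)
      -> return 3
    -> return 7
    tree(k=1) -> return 7  (same call as traced above)
  -> return 15
  tree(k=2) -> return 15  (same call as traced above)
-> return 31

Final answer: 31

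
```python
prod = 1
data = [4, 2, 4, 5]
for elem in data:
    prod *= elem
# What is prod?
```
Trace:
  prod=1
  prod=4, elem=4
  prod=8, elem=2
  prod=32, elem=4
  prod=160, elem=5

Final answer: 160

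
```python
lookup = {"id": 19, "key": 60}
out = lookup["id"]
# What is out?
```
Trace:
  lookup={'id': 19, 'key': 60}
  lookup={'id': 19, 'key': 60}, out=19

Final answer: 19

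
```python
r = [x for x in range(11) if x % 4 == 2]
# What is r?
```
Trace:
  x=0
  x=1
  x=2
  x=3
  x=4
  x=5
  x=6
  x=7
  x=8
  x=9
  x=10
  r=[2, 6, 10]

Final answer: [2, 6, 10]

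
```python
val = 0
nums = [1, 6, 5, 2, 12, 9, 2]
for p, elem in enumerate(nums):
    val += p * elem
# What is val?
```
Trace:
  val=0
  val=0, p=0, elem=1
  val=6, p=1, elem=6
  val=16, p=2, elem=5
  val=22, p=3, elem=2
  val=70, p=4, elem=12
  val=115, p=5, elem=9
  val=127, p=6, elem=2

Final answer: 127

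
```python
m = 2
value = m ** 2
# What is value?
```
Trace:
  m=2
  m=2, value=4

Final answer: 4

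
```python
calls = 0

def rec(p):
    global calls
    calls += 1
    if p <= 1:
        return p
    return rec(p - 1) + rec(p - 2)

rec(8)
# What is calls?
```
Call trace (a repeated sub-call is expanded the first time; later identical calls just restate its return value):
rec(p=8)
  rec(p=7)
    rec(p=6)
      rec(p=5)
        rec(p=4)
          rec(p=3)
            rec(p=2)
              rec(p=1)
              -> return 1
              rec(p=0)
              -> return 0
            -> return 1
            rec(p=1)
            -> return 1
          -> return 2
          rec(p=2) -> return 1  (same call as traced above)
        -> return 3
        rec(p=3) -> return 2  (same call as traced above)
      -> return 5
      rec(p=4) -> return 3  (same call as traced above)
    -> return 8
    rec(p=5) -> return 5  (same call as traced above)
  -> return 13
  rec(p=6) -> return 8  (same call as traced above)
-> return 21

calls is incremented once per call, so count the calls in each subtree. Let C(p) = number of calls made by rec(p).
C(0) = C(1) = 1 (base case, no recursion); C(p) = 1 + C(p - 1) + C(p - 2) otherwise.
C(2) = 1 + C(1) + C(0) = 1 + 1 + 1 = 3
C(3) = 1 + C(2) + C(1) = 1 + 3 + 1 = 5
C(4) = 1 + C(3) + C(2) = 1 + 5 + 3 = 9
C(5) = 1 + C(4) + C(3) = 1 + 9 + 5 = 15
C(6) = 1 + C(5) + C(4) = 1 + 15 + 9 = 25
C(7) = 1 + C(6) + C(5) = 1 + 25 + 15 = 41
C(8) = 1 + C(7) + C(6) = 1 + 41 + 25 = 67
calls = C(8) = 67

Final answer: 67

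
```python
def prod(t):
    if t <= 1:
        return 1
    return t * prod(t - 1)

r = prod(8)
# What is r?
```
Call trace:
prod(t=8)
  prod(t=7)
    prod(t=6)
      prod(t=5)
        prod(t=4)
          prod(t=3)
            prod(t=2)
              prod(t=1)
              -> return 1
            -> return 2
          -> return 6
        -> return 24
      -> return 120
    -> return 720
  -> return 5040
-> return 40320

Final answer: 40320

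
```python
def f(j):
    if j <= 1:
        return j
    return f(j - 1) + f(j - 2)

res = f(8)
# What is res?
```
Call trace (a repeated sub-call is expanded the first time; later identical calls just restate its return value):
f(j=8)
  f(j=7)
    f(j=6)
      f(j=5)
        f(j=4)
          f(j=3)
            f(j=2)
              f(j=1)
              -> return 1
              f(j=0)
              -> return 0
            -> return 1
            f(j=1)
            -> return 1
          -> return 2
          f(j=2) -> return 1  (same call as traced above)
        -> return 3
        f(j=3) -> return 2  (same call as traced above)
      -> return 5
      f(j=4) -> return 3  (same call as traced above)
    -> return 8
    f(j=5) -> return 5  (same call as traced above)
  -> return 13
  f(j=6) -> return 8  (same call as traced above)
-> return 21

Final answer: 21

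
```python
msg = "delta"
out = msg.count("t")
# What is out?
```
Trace:
  msg='delta'
  msg='delta', out=1

Final answer: 1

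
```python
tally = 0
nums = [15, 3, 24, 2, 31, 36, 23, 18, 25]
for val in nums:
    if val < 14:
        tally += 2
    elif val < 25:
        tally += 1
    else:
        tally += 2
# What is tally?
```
Trace:
  tally=0
  tally=1, val=15
  tally=3, val=3
  tally=4, val=24
  tally=6, val=2
  tally=8, val=31
  tally=10, val=36
  tally=11, val=23
  tally=12, val=18
  tally=14, val=25

Final answer: 14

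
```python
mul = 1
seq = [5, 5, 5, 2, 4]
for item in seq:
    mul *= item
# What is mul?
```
Trace:
  mul=1
  mul=5, item=5
  mul=25, item=5
  mul=125, item=5
  mul=250, item=2
  mul=1000, item=4

Final answer: 1000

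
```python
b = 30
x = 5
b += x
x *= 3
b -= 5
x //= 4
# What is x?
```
Trace:
  b=30
  b=30, x=5
  b=35, x=5
  b=35, x=15
  b=30, x=15
  b=30, x=3

Final answer: 3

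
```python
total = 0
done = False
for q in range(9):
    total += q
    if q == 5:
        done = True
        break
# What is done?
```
Trace:
  total=0
  total=0, done=False
  total=0, done=False, q=0
  total=1, done=False, q=1
  total=3, done=False, q=2
  total=6, done=False, q=3
  total=10, done=False, q=4
  total=15, done=True, q=5

Final answer: True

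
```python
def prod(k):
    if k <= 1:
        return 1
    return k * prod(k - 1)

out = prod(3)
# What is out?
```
Call trace:
prod(k=3)
  prod(k=2)
    prod(k=1)
    -> return 1
  -> return 2
-> return 6

Final answer: 6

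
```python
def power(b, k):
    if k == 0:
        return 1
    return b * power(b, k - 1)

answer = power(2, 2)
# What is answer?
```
Call trace:
power(b=2, k=2)
  power(b=2, k=1)
    power(b=2, k=0)
    -> return 1
  -> return 2
-> return 4

Final answer: 4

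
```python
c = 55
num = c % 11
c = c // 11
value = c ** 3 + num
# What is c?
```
Trace:
  c=55
  c=55, num=0
  c=5, num=0
  c=5, num=0, value=125

Final answer: 5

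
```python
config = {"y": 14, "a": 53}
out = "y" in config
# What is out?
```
Trace:
  config={'y': 14, 'a': 53}
  config={'y': 14, 'a': 53}, out=True

Final answer: True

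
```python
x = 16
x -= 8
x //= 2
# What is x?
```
Trace:
  x=16
  x=8
  x=4

Final answer: 4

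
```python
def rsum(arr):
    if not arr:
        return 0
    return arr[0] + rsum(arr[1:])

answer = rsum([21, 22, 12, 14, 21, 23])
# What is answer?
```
Call trace:
rsum(arr=[21, 22, 12, 14, 21, 23])
  rsum(arr=[22, 12, 14, 21, 23])
    rsum(arr=[12, 14, 21, 23])
      rsum(arr=[14, 21, 23])
        rsum(arr=[21, 23])
          rsum(arr=[23])
            rsum(arr=[])
            -> return 0
          -> return 23
        -> return 44
      -> return 58
    -> return 70
  -> return 92
-> return 113

Final answer: 113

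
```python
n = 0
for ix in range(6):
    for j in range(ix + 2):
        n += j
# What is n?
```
Trace:
  n=0
  n=0, ix=0, j=0
  n=1, ix=0, j=1
  n=1, ix=1, j=0
  n=2, ix=1, j=1
  n=4, ix=1, j=2
  n=4, ix=2, j=0
  n=5, ix=2, j=1
  n=7, ix=2, j=2
  n=10, ix=2, j=3
  n=10, ix=3, j=0
  n=11, ix=3, j=1
  n=13, ix=3, j=2
  n=16, ix=3, j=3
  n=20, ix=3, j=4
  n=20, ix=4, j=0
  n=21, ix=4, j=1
  n=23, ix=4, j=2
  n=26, ix=4, j=3
  n=30, ix=4, j=4
  n=35, ix=4, j=5
  n=35, ix=5, j=0
  n=36, ix=5, j=1
  n=38, ix=5, j=2
  n=41, ix=5, j=3
  n=45, ix=5, j=4
  n=50, ix=5, j=5
  n=56, ix=5, j=6

Final answer: 56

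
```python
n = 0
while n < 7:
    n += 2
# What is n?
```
Trace:
  n=0
  n=2
  n=4
  n=6
  n=8

Final answer: 8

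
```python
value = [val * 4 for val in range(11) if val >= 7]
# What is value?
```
Trace:
  val=0
  val=1
  val=2
  val=3
  val=4
  val=5
  val=6
  val=7
  val=8
  val=9
  val=10
  value=[28, 32, 36, 40]

Final answer: [28, 32, 36, 40]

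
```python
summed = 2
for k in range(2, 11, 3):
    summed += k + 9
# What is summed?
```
Trace:
  summed=2
  summed=13, k=2
  summed=27, k=5
  summed=44, k=8

Final answer: 44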